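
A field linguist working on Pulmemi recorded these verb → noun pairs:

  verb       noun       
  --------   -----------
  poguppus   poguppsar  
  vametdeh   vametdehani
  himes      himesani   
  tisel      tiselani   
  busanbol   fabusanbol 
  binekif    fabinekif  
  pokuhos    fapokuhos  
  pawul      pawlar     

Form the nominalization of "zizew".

busanbol and pawul both end in -l yet inflect differently (fabusanbol, pawlar), so the final letter is not what conditions the rule; the last vowel is.
"zizew" has last vowel 'e'. The stems whose last vowel is 'e' (vametdeh → vametdehani, himes → himesani, tisel → tiselani) add -ani.
So zizew → zizewani.

zizewani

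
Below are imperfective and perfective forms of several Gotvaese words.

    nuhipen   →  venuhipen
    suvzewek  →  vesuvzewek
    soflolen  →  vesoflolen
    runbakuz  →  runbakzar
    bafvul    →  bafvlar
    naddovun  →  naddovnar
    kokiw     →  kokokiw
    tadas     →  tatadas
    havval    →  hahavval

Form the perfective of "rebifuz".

nuhipen and naddovun both end in -n yet inflect differently (venuhipen, naddovnar), so the final letter is not what conditions the rule; the last vowel is.
"rebifuz" has last vowel 'u'. The stems whose last vowel is 'u' (runbakuz → runbakzar, bafvul → bafvlar, naddovun → naddovnar) delete the last vowel and add -ar.
The other patterns: stems whose last vowel is 'e' add the prefix ve-; stems whose last vowel is 'a' or 'i' repeat the first consonant+vowel as a prefix.
So rebifuz → rebifzar.

rebifzar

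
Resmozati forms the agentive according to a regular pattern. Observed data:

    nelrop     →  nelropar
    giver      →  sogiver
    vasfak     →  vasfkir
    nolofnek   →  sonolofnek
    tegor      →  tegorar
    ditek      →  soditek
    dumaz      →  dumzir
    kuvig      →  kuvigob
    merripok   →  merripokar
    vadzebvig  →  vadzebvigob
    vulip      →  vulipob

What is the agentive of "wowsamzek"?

"wowsamzek" has last vowel 'e'. The stems whose last vowel is 'e' (giver → sogiver, ditek → soditek, nolofnek → sonolofnek) add the prefix so-.
The other patterns: stems whose last vowel is 'a' delete the last vowel and add -ir; stems whose last vowel is 'o' add -ar; stems whose last vowel is 'i' add -ob.
So wowsamzek → sowowsamzek.

sowowsamzek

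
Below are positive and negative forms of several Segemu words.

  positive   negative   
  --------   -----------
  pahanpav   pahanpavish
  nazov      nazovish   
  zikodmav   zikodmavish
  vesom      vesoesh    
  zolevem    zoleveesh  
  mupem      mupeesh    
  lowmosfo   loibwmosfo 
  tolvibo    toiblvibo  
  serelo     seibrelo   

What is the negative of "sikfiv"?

nazov and vesom both have last vowel 'o' yet inflect differently (nazovish, vesoesh), so the last vowel is not what conditions the rule; the final letter is.
"sikfiv" ends in -v. The stems ending in -v (pahanpav → pahanpavish, nazov → nazovish, zikodmav → zikodmavish) add -ish.
The other patterns: stems ending in -m drop the final letter and add -esh; stems ending in -o insert -ib- after the first vowel.
So sikfiv → sikfivish.

sikfivish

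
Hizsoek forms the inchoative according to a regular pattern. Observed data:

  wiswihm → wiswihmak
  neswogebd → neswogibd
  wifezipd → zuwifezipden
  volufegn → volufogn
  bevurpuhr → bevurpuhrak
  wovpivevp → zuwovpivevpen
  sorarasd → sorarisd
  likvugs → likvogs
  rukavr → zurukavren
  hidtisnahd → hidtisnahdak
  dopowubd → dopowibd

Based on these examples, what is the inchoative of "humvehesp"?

humvehisp

hidtisnahd and dopowubd both end in -d yet inflect differently (hidtisnahdak, dopowibd), so the final letter is not what conditions the rule; the second-to-last letter is.
"humvehesp" has second-to-last letter 's'. The one such stem in the data (sorarasd → sorarisd) changes the last vowel to 'i' (as do dopowubd, neswogebd), so the same rule applies.
The other patterns: stems whose second-to-last letter is 'h' add -ak; stems whose second-to-last letter is 'g' change the last vowel to 'o'; stems whose second-to-last letter is 'p' or 'v' add zu- … -en around the stem.
So humvehesp → humvehisp.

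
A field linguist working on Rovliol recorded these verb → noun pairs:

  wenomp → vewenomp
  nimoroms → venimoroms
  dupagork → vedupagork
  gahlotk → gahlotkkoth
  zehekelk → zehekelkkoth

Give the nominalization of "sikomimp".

dupagork and gahlotk both end in -k yet inflect differently (vedupagork, gahlotkkoth), so the final letter is not what conditions the rule; the second-to-last letter is.
"sikomimp" has second-to-last letter 'm'. The stems whose second-to-last letter is 'm' (wenomp → vewenomp, nimoroms → venimoroms) add the prefix ve-.
The other pattern: stems whose second-to-last letter is 'l' or 't' double the final consonant and add -oth.
So sikomimp → vesikomimp.

vesikomimp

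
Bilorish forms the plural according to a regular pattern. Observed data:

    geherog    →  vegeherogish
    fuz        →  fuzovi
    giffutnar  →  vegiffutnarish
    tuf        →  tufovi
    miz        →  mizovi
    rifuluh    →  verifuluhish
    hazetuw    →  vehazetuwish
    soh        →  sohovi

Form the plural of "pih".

"pih" has 1 vowel. The stems with 1 vowel (soh → sohovi, miz → mizovi, fuz → fuzovi) add -ovi.
The other pattern: stems with 3 vowels add ve- … -ish around the stem.
So pih → pihovi.

pihovi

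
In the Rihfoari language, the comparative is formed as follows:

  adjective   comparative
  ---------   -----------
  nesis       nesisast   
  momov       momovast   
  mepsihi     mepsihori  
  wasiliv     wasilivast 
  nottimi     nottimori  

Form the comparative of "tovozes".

tovozesast

mepsihi and wasiliv both have last vowel 'i' yet inflect differently (mepsihori, wasilivast), so the last vowel is not what conditions the rule; whether the stem ends in a vowel or a consonant is.
"tovozes" ends in a consonant. The stems ending in a consonant (momov → momovast, wasiliv → wasilivast, nesis → nesisast) add -ast.
So tovozes → tovozesast.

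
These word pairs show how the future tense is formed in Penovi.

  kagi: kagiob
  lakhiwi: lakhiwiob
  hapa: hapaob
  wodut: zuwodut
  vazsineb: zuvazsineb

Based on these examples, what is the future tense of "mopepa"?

mopepaob

"mopepa" ends in a vowel. The stems ending in a vowel (kagi → kagiob, lakhiwi → lakhiwiob, hapa → hapaob) add -ob.
So mopepa → mopepaob.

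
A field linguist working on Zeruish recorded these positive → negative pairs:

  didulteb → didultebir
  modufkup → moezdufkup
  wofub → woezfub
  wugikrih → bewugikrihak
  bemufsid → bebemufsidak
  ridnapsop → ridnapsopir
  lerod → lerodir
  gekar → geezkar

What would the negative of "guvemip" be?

beguvemipak

bemufsid and lerod both end in -d yet inflect differently (bebemufsidak, lerodir), so the final letter is not what conditions the rule; the last vowel is.
"guvemip" has last vowel 'i'. The stems whose last vowel is 'i' (bemufsid → bebemufsidak, wugikrih → bewugikrihak) add be- … -ak around the stem.
So guvemip → beguvemipak.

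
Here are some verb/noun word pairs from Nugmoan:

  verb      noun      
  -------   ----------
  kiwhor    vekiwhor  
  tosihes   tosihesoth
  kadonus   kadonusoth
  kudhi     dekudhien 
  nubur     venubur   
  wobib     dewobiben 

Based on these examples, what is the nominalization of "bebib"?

kadonus and nubur both have last vowel 'u' yet inflect differently (kadonusoth, venubur), so the last vowel is not what conditions the rule; the final letter is.
"bebib" ends in -b. The one such stem in the data (wobib → dewobiben) adds de- … -en around the stem, so the same rule applies.
The other patterns: stems ending in -s add -oth; stems ending in -r add the prefix ve-.
So bebib → debebiben.

debebiben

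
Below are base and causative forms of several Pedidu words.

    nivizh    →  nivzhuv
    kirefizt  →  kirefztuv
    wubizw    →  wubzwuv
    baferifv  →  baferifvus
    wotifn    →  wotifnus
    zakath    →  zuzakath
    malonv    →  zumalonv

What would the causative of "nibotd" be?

zunibotd

"nibotd" has second-to-last letter 't'. The one such stem in the data (zakath → zuzakath) adds the prefix zu-, so the same rule applies.
So nibotd → zunibotd.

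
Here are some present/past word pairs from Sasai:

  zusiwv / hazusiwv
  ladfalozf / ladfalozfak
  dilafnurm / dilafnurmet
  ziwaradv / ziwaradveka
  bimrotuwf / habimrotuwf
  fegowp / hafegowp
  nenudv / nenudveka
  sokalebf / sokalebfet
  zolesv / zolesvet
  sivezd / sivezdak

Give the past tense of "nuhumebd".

ziwaradv and zusiwv both end in -v yet inflect differently (ziwaradveka, hazusiwv), so the final letter is not what conditions the rule; the second-to-last letter is.
"nuhumebd" has second-to-last letter 'b'. The one such stem in the data (sokalebf → sokalebfet) adds -et, so the same rule applies.
The other patterns: stems whose second-to-last letter is 'd' add -eka; stems whose second-to-last letter is 'z' add -ak; stems whose second-to-last letter is 'w' add the prefix ha-.
So nuhumebd → nuhumebdet.

nuhumebdet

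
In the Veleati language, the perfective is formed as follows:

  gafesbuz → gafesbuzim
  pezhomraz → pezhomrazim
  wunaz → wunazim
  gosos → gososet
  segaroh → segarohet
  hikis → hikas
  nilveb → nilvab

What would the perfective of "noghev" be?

"noghev" has last vowel 'e'. The one such stem in the data (nilveb → nilvab) changes the last vowel to 'a' (as does hikis), so the same rule applies.
The other patterns: stems whose last vowel is 'a' or 'u' add -im; stems whose last vowel is 'o' add -et.
So noghev → noghav.

noghav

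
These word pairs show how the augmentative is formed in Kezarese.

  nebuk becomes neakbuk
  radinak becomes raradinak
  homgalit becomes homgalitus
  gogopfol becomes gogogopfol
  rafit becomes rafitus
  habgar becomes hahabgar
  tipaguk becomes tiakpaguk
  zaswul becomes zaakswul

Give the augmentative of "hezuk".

heakzuk

"hezuk" has last vowel 'u'. The stems whose last vowel is 'u' (zaswul → zaakswul, tipaguk → tiakpaguk, nebuk → neakbuk) insert -ak- after the first vowel.
So hezuk → heakzuk.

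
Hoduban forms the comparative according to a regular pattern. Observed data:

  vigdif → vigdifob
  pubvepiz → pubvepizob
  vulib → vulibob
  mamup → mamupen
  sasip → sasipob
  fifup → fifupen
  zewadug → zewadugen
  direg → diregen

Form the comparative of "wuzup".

sasip and fifup both end in -p yet inflect differently (sasipob, fifupen), so the final letter is not what conditions the rule; the last vowel is.
"wuzup" has last vowel 'u'. The stems whose last vowel is 'u' (fifup → fifupen, zewadug → zewadugen, mamup → mamupen) add -en.
The other pattern: stems whose last vowel is 'i' add -ob.
So wuzup → wuzupen.

wuzupen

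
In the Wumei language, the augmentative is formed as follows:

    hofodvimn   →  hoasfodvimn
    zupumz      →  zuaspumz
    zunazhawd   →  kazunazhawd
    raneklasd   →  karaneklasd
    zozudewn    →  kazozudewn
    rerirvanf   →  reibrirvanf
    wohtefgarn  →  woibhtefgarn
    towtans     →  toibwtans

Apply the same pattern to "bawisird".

hofodvimn and zozudewn both end in -n yet inflect differently (hoasfodvimn, kazozudewn), so the final letter is not what conditions the rule; the second-to-last letter is.
"bawisird" has second-to-last letter 'r'. The one such stem in the data (wohtefgarn → woibhtefgarn) inserts -ib- after the first vowel (as do rerirvanf, towtans), so the same rule applies.
So bawisird → baibwisird.

baibwisird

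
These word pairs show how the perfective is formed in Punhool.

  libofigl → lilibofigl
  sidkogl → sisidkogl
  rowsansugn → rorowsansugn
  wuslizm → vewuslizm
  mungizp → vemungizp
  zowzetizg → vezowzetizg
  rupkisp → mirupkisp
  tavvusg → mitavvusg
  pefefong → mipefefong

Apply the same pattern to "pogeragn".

"pogeragn" has second-to-last letter 'g'. The stems whose second-to-last letter is 'g' (libofigl → lilibofigl, sidkogl → sisidkogl, rowsansugn → rorowsansugn) repeat the first consonant+vowel as a prefix.
So pogeragn → popogeragn.

popogeragn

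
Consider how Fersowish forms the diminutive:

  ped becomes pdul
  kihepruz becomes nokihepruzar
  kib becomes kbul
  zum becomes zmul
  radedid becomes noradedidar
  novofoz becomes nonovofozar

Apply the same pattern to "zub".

zbul

radedid and ped both end in -d yet inflect differently (noradedidar, pdul), so the final letter is not what conditions the rule; the number of vowels is.
"zub" has 1 vowel. The stems with 1 vowel (kib → kbul, zum → zmul, ped → pdul) delete the last vowel and add -ul.
The other pattern: stems with 3 vowels add no- … -ar around the stem.
So zub → zbul.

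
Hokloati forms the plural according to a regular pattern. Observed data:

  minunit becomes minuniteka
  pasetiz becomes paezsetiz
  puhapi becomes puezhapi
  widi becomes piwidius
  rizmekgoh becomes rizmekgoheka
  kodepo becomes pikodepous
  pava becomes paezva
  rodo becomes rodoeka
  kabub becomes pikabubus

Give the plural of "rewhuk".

rewhukeka

"rewhuk" begins with r-. The stems beginning with r- (rizmekgoh → rizmekgoheka, rodo → rodoeka) add -eka.
So rewhuk → rewhukeka.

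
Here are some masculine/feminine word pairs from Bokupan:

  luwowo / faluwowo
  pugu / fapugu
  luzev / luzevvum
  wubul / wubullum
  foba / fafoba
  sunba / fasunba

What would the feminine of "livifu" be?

pugu and wubul both have last vowel 'u' yet inflect differently (fapugu, wubullum), so the last vowel is not what conditions the rule; whether the stem ends in a vowel or a consonant is.
"livifu" ends in a vowel. The stems ending in a vowel (luwowo → faluwowo, pugu → fapugu, foba → fafoba) add the prefix fa-.
The other pattern: stems ending in a consonant double the final consonant and add -um.
So livifu → falivifu.

falivifu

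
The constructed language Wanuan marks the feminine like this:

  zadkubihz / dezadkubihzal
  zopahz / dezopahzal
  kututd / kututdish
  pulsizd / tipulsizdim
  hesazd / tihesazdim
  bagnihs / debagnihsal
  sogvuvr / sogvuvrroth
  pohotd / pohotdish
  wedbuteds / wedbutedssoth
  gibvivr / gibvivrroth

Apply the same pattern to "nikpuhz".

pulsizd and pohotd both end in -d yet inflect differently (tipulsizdim, pohotdish), so the final letter is not what conditions the rule; the second-to-last letter is.
"nikpuhz" has second-to-last letter 'h'. The stems whose second-to-last letter is 'h' (zadkubihz → dezadkubihzal, zopahz → dezopahzal, bagnihs → debagnihsal) add de- … -al around the stem.
The other patterns: stems whose second-to-last letter is 'z' add ti- … -im around the stem; stems whose second-to-last letter is 't' add -ish; stems whose second-to-last letter is 'd' or 'v' double the final consonant and add -oth.
So nikpuhz → denikpuhzal.

denikpuhzal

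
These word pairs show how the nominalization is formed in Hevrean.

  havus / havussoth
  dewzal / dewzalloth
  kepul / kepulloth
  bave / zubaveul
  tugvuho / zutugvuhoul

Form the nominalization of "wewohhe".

"wewohhe" ends in a vowel. The stems ending in a vowel (bave → zubaveul, tugvuho → zutugvuhoul) add zu- … -ul around the stem.
The other pattern: stems ending in a consonant double the final consonant and add -oth.
So wewohhe → zuwewohheul.

zuwewohheul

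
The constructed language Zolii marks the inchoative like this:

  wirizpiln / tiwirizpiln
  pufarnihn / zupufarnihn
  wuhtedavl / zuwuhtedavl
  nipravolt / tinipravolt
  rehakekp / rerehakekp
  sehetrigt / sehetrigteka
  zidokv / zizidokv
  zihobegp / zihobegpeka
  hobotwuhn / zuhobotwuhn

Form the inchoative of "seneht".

zuseneht

rehakekp and zihobegp both end in -p yet inflect differently (rerehakekp, zihobegpeka), so the final letter is not what conditions the rule; the second-to-last letter is.
"seneht" has second-to-last letter 'h'. The stems whose second-to-last letter is 'h' (pufarnihn → zupufarnihn, hobotwuhn → zuhobotwuhn) add the prefix zu-.
So seneht → zuseneht.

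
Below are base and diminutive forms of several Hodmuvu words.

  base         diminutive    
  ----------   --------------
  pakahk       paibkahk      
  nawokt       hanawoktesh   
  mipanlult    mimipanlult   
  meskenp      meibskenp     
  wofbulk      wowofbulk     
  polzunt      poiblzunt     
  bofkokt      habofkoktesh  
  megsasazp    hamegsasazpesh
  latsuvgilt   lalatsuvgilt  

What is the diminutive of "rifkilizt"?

harifkiliztesh

nawokt and mipanlult both end in -t yet inflect differently (hanawoktesh, mimipanlult), so the final letter is not what conditions the rule; the second-to-last letter is.
"rifkilizt" has second-to-last letter 'z'. The one such stem in the data (megsasazp → hamegsasazpesh) adds ha- … -esh around the stem, so the same rule applies.
The other patterns: stems whose second-to-last letter is 'l' repeat the first consonant+vowel as a prefix; stems whose second-to-last letter is 'h' or 'n' insert -ib- after the first vowel.
So rifkilizt → harifkiliztesh.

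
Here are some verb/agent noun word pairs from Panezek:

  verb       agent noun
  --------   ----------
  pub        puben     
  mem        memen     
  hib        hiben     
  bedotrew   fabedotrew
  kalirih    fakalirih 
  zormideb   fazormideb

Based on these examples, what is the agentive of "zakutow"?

pub and zormideb both end in -b yet inflect differently (puben, fazormideb), so the final letter is not what conditions the rule; the number of vowels is.
"zakutow" has 3 vowels. The stems with 3 vowels (bedotrew → fabedotrew, kalirih → fakalirih, zormideb → fazormideb) add the prefix fa-.
So zakutow → fazakutow.

fazakutow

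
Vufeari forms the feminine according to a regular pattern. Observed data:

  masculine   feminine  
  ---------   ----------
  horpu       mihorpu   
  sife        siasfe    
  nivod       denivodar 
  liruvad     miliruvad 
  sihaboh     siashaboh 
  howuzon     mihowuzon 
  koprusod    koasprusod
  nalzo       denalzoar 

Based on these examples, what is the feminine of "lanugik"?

"lanugik" begins with l-. The one such stem in the data (liruvad → miliruvad) adds the prefix mi-, so the same rule applies.
So lanugik → milanugik.

milanugik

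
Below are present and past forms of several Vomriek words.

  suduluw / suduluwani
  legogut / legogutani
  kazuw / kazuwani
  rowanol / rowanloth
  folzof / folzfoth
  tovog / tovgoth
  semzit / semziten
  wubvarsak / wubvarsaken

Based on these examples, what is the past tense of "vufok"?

legogut and semzit both end in -t yet inflect differently (legogutani, semziten), so the final letter is not what conditions the rule; the last vowel is.
"vufok" has last vowel 'o'. The stems whose last vowel is 'o' (rowanol → rowanloth, folzof → folzfoth, tovog → tovgoth) delete the last vowel and add -oth.
So vufok → vufkoth.

vufkoth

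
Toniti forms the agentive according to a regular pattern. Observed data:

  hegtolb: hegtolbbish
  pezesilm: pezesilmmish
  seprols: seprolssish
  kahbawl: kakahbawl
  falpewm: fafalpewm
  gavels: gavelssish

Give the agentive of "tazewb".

tatazewb

"tazewb" has second-to-last letter 'w'. The stems whose second-to-last letter is 'w' (falpewm → fafalpewm, kahbawl → kakahbawl) repeat the first consonant+vowel as a prefix.
The other pattern: stems whose second-to-last letter is 'l' double the final consonant and add -ish.
So tazewb → tatazewb.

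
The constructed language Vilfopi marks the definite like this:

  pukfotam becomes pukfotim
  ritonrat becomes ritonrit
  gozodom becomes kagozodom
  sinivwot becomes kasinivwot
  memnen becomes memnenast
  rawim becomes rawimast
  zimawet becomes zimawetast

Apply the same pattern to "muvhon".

kamuvhon

"muvhon" has last vowel 'o'. The stems whose last vowel is 'o' (gozodom → kagozodom, sinivwot → kasinivwot) add the prefix ka-.
The other patterns: stems whose last vowel is 'a' change the last vowel to 'i'; stems whose last vowel is 'e' or 'i' add -ast.
So muvhon → kamuvhon.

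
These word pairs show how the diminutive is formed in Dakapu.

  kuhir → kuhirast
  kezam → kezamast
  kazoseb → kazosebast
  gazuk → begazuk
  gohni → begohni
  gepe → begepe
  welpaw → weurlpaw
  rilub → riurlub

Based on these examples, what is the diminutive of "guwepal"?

beguwepal

kazoseb and rilub both end in -b yet inflect differently (kazosebast, riurlub), so the final letter is not what conditions the rule; the first letter is.
"guwepal" begins with g-. The stems beginning with g- (gazuk → begazuk, gohni → begohni, gepe → begepe) add the prefix be-.
The other patterns: stems beginning with k- add -ast; stems beginning with r- or w- insert -ur- after the first vowel.
So guwepal → beguwepal.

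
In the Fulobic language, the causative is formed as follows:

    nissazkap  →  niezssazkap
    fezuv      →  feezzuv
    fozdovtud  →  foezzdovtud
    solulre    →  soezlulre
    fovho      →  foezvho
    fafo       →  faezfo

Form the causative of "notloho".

Every pair shown (nissazkap → niezssazkap, fezuv → feezzuv, fozdovtud → foezzdovtud, …) follows the same rule: insert -ez- after the first vowel.
So notloho → noeztloho.

noeztloho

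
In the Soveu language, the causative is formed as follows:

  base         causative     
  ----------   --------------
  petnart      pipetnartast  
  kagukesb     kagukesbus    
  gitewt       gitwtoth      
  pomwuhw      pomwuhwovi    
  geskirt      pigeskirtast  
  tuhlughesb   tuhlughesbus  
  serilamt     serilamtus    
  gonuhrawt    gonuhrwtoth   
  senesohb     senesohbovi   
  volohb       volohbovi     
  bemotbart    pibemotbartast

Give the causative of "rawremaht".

rawremahtovi

"rawremaht" has second-to-last letter 'h'. The stems whose second-to-last letter is 'h' (pomwuhw → pomwuhwovi, volohb → volohbovi, senesohb → senesohbovi) add -ovi.
The other patterns: stems whose second-to-last letter is 'r' add pi- … -ast around the stem; stems whose second-to-last letter is 'w' delete the last vowel and add -oth; stems whose second-to-last letter is 'm' or 's' add -us.
So rawremaht → rawremahtovi.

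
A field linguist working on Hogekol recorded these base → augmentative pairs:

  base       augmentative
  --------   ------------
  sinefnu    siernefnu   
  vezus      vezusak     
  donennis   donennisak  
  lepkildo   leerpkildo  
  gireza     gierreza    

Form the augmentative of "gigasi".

giergasi

"gigasi" ends in a vowel. The stems ending in a vowel (gireza → gierreza, lepkildo → leerpkildo, sinefnu → siernefnu) insert -er- after the first vowel.
So gigasi → giergasi.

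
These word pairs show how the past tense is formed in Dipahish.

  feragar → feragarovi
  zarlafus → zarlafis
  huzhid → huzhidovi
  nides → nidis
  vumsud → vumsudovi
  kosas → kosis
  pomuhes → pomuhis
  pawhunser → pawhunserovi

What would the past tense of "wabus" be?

wabis

zarlafus and vumsud both have last vowel 'u' yet inflect differently (zarlafis, vumsudovi), so the last vowel is not what conditions the rule; the final letter is.
"wabus" ends in -s. The stems ending in -s (zarlafus → zarlafis, pomuhes → pomuhis, nides → nidis) change the last vowel to 'i'.
So wabus → wabis.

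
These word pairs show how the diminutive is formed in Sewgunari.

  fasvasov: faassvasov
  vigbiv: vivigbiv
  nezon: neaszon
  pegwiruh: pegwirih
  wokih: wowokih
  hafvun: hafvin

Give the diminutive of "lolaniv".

lololaniv

wokih and pegwiruh both end in -h yet inflect differently (wowokih, pegwirih), so the final letter is not what conditions the rule; the last vowel is.
"lolaniv" has last vowel 'i'. The stems whose last vowel is 'i' (vigbiv → vivigbiv, wokih → wowokih) repeat the first consonant+vowel as a prefix.
The other patterns: stems whose last vowel is 'u' change the last vowel to 'i'; stems whose last vowel is 'o' insert -as- after the first vowel.
So lolaniv → lololaniv.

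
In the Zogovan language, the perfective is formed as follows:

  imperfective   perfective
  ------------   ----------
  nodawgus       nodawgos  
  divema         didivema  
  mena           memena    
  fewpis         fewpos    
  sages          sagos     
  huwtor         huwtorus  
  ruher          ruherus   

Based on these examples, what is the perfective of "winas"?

winos

ruher and sages both have last vowel 'e' yet inflect differently (ruherus, sagos), so the last vowel is not what conditions the rule; the final letter is.
"winas" ends in -s. The stems ending in -s (nodawgus → nodawgos, sages → sagos, fewpis → fewpos) change the last vowel to 'o'.
So winas → winos.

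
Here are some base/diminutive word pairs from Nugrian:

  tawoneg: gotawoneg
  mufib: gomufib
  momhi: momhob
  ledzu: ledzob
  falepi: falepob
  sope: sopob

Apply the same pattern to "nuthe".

mufib and momhi both have last vowel 'i' yet inflect differently (gomufib, momhob), so the last vowel is not what conditions the rule; whether the stem ends in a vowel or a consonant is.
"nuthe" ends in a vowel. The stems ending in a vowel (momhi → momhob, ledzu → ledzob, falepi → falepob) drop the final letter and add -ob.
So nuthe → nuthob.

nuthob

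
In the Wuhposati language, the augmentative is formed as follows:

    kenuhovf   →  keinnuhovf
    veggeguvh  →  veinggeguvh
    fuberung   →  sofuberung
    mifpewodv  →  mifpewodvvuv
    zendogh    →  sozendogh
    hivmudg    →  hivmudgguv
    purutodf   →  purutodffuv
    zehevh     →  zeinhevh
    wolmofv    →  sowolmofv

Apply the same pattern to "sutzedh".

purutodf and kenuhovf both end in -f yet inflect differently (purutodffuv, keinnuhovf), so the final letter is not what conditions the rule; the second-to-last letter is.
"sutzedh" has second-to-last letter 'd'. The stems whose second-to-last letter is 'd' (mifpewodv → mifpewodvvuv, purutodf → purutodffuv, hivmudg → hivmudgguv) double the final consonant and add -uv.
So sutzedh → sutzedhhuv.

sutzedhhuv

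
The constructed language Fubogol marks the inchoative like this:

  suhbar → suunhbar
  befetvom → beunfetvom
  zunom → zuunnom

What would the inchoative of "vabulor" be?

Every pair shown (suhbar → suunhbar, befetvom → beunfetvom, zunom → zuunnom) follows the same rule: insert -un- after the first vowel.
So vabulor → vaunbulor.

vaunbulor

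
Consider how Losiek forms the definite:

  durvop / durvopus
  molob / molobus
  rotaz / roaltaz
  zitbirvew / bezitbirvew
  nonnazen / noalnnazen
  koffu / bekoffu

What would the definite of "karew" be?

"karew" ends in -w. The one such stem in the data (zitbirvew → bezitbirvew) adds the prefix be-, so the same rule applies.
The other patterns: stems ending in -n or -z insert -al- after the first vowel; stems ending in -b or -p add -us.
So karew → bekarew.

bekarew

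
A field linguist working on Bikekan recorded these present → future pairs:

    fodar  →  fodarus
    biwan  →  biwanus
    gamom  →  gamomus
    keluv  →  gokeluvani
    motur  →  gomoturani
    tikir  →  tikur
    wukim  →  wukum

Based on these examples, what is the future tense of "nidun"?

"nidun" has last vowel 'u'. The stems whose last vowel is 'u' (keluv → gokeluvani, motur → gomoturani) add go- … -ani around the stem.
The other patterns: stems whose last vowel is 'a' or 'o' add -us; stems whose last vowel is 'i' change the last vowel to 'u'.
So nidun → gonidunani.

gonidunani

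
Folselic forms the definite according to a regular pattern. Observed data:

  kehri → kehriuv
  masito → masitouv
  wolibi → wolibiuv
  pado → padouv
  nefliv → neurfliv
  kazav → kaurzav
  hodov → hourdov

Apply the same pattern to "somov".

sourmov

kehri and nefliv both have last vowel 'i' yet inflect differently (kehriuv, neurfliv), so the last vowel is not what conditions the rule; the final letter is.
"somov" ends in -v. The stems ending in -v (nefliv → neurfliv, kazav → kaurzav, hodov → hourdov) insert -ur- after the first vowel.
So somov → sourmov.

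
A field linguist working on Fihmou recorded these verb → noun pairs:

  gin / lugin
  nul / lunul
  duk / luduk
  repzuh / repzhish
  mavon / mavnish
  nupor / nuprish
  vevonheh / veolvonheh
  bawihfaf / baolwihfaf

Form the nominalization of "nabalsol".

"nabalsol" has 3 vowels. The stems with 3 vowels (vevonheh → veolvonheh, bawihfaf → baolwihfaf) insert -ol- after the first vowel.
So nabalsol → naolbalsol.

naolbalsol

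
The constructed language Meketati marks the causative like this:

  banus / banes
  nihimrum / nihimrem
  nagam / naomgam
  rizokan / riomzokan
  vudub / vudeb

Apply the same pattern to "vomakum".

nihimrum and nagam both end in -m yet inflect differently (nihimrem, naomgam), so the final letter is not what conditions the rule; the last vowel is.
"vomakum" has last vowel 'u'. The stems whose last vowel is 'u' (nihimrum → nihimrem, banus → banes, vudub → vudeb) change the last vowel to 'e'.
The other pattern: stems whose last vowel is 'a' insert -om- after the first vowel.
So vomakum → vomakem.

vomakem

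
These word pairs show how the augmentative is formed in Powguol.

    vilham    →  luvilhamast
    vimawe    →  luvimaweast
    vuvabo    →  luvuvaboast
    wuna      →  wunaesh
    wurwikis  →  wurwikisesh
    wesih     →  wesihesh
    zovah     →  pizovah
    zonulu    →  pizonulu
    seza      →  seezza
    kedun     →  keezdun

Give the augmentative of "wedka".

wesih and zovah both end in -h yet inflect differently (wesihesh, pizovah), so the final letter is not what conditions the rule; the first letter is.
"wedka" begins with w-. The stems beginning with w- (wuna → wunaesh, wurwikis → wurwikisesh, wesih → wesihesh) add -esh.
The other patterns: stems beginning with v- add lu- … -ast around the stem; stems beginning with z- add the prefix pi-; stems beginning with k- or s- insert -ez- after the first vowel.
So wedka → wedkaesh.

wedkaesh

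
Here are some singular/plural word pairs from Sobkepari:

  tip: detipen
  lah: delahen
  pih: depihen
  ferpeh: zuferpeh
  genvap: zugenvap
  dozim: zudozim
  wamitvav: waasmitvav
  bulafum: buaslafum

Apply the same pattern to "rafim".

lah and ferpeh both end in -h yet inflect differently (delahen, zuferpeh), so the final letter is not what conditions the rule; the number of vowels is.
"rafim" has 2 vowels. The stems with 2 vowels (ferpeh → zuferpeh, genvap → zugenvap, dozim → zudozim) add the prefix zu-.
The other patterns: stems with 1 vowel add de- … -en around the stem; stems with 3 vowels insert -as- after the first vowel.
So rafim → zurafim.

zurafim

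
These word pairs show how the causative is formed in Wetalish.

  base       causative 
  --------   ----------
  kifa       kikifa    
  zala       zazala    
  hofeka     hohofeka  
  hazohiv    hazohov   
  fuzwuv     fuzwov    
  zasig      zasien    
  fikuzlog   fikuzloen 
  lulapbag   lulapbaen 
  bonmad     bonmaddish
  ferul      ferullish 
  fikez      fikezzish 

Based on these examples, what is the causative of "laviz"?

lavizzish

"laviz" ends in -z. The one such stem in the data (fikez → fikezzish) doubles the final consonant and adds -ish (as do bonmad, ferul), so the same rule applies.
The other patterns: stems ending in -a repeat the first consonant+vowel as a prefix; stems ending in -v change the last vowel to 'o'; stems ending in -g drop the final letter and add -en.
So laviz → lavizzish.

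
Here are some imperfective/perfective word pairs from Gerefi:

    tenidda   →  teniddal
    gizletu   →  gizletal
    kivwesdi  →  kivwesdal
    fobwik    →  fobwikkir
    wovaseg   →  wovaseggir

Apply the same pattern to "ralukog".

fobwik and kivwesdi both have last vowel 'i' yet inflect differently (fobwikkir, kivwesdal), so the last vowel is not what conditions the rule; whether the stem ends in a vowel or a consonant is.
"ralukog" ends in a consonant. The stems ending in a consonant (wovaseg → wovaseggir, fobwik → fobwikkir) double the final consonant and add -ir.
The other pattern: stems ending in a vowel drop the final letter and add -al.
So ralukog → ralukoggir.

ralukoggir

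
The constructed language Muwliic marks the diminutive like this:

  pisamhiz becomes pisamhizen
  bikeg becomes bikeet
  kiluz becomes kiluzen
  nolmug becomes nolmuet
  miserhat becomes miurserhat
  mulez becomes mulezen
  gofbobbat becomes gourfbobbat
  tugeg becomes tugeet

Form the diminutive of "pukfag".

pukfaet

bikeg and mulez both have last vowel 'e' yet inflect differently (bikeet, mulezen), so the last vowel is not what conditions the rule; the final letter is.
"pukfag" ends in -g. The stems ending in -g (bikeg → bikeet, nolmug → nolmuet, tugeg → tugeet) drop the final letter and add -et.
The other patterns: stems ending in -z add -en; stems ending in -t insert -ur- after the first vowel.
So pukfag → pukfaet.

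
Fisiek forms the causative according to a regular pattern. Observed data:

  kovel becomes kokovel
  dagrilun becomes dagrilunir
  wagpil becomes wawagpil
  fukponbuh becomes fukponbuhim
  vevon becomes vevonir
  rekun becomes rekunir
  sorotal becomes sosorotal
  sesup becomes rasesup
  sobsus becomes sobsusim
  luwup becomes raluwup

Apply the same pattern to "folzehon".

folzehonir

"folzehon" ends in -n. The stems ending in -n (vevon → vevonir, rekun → rekunir, dagrilun → dagrilunir) add -ir.
The other patterns: stems ending in -l repeat the first consonant+vowel as a prefix; stems ending in -p add the prefix ra-; stems ending in -h or -s add -im.
So folzehon → folzehonir.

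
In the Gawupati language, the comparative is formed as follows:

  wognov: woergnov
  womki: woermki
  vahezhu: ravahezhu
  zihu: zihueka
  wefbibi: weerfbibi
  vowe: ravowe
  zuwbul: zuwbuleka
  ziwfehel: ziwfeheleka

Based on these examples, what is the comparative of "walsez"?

"walsez" begins with w-. The stems beginning with w- (wognov → woergnov, womki → woermki, wefbibi → weerfbibi) insert -er- after the first vowel.
So walsez → waerlsez.

waerlsez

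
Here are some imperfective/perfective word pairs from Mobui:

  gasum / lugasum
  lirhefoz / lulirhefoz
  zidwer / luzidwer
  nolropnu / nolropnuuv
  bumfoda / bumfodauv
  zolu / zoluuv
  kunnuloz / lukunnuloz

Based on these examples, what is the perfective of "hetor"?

"hetor" ends in a consonant. The stems ending in a consonant (kunnuloz → lukunnuloz, zidwer → luzidwer, gasum → lugasum) add the prefix lu-.
The other pattern: stems ending in a vowel add -uv.
So hetor → luhetor.

luhetor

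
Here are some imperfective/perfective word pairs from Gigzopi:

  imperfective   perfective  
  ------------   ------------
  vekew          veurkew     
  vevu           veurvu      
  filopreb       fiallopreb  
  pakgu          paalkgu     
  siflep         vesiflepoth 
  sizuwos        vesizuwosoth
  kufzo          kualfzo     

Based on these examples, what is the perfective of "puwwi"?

pualwwi

vevu and pakgu both end in -u yet inflect differently (veurvu, paalkgu), so the final letter is not what conditions the rule; the first letter is.
"puwwi" begins with p-. The one such stem in the data (pakgu → paalkgu) inserts -al- after the first vowel (as do filopreb, kufzo), so the same rule applies.
The other patterns: stems beginning with v- insert -ur- after the first vowel; stems beginning with s- add ve- … -oth around the stem.
So puwwi → pualwwi.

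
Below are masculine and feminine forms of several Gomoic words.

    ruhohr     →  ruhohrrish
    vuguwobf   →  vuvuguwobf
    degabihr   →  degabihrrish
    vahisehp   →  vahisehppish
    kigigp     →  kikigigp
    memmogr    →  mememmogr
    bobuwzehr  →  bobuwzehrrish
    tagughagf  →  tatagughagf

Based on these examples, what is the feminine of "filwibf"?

bobuwzehr and memmogr both end in -r yet inflect differently (bobuwzehrrish, mememmogr), so the final letter is not what conditions the rule; the second-to-last letter is.
"filwibf" has second-to-last letter 'b'. The one such stem in the data (vuguwobf → vuvuguwobf) repeats the first consonant+vowel as a prefix (as do memmogr, kigigp), so the same rule applies.
The other pattern: stems whose second-to-last letter is 'h' double the final consonant and add -ish.
So filwibf → fifilwibf.

fifilwibf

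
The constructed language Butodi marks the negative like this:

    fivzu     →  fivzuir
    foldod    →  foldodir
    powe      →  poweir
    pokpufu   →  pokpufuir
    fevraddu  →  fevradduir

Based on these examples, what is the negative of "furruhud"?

furruhudir

Every pair shown (fivzu → fivzuir, foldod → foldodir, powe → poweir, …) follows the same rule: add -ir.
So furruhud → furruhudir.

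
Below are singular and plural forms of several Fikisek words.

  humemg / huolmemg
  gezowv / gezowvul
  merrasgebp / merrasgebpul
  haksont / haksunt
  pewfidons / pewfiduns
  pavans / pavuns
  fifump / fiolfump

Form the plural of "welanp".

fifump and merrasgebp both end in -p yet inflect differently (fiolfump, merrasgebpul), so the final letter is not what conditions the rule; the second-to-last letter is.
"welanp" has second-to-last letter 'n'. The stems whose second-to-last letter is 'n' (pavans → pavuns, haksont → haksunt, pewfidons → pewfiduns) change the last vowel to 'u'.
So welanp → welunp.

welunp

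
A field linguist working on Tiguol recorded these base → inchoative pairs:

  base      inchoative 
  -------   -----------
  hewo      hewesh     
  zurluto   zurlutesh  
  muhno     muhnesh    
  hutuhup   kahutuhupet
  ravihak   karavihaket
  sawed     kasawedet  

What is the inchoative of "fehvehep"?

hewo and hutuhup both begin with h- yet inflect differently (hewesh, kahutuhupet), so the first letter is not what conditions the rule; the final letter is.
"fehvehep" ends in -p. The one such stem in the data (hutuhup → kahutuhupet) adds ka- … -et around the stem, so the same rule applies.
So fehvehep → kafehvehepet.

kafehvehepet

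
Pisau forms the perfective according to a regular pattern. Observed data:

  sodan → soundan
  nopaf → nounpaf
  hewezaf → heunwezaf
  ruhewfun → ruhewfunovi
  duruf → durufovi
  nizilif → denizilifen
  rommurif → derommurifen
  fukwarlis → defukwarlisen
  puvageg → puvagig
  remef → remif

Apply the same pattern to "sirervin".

desirervinen

sodan and ruhewfun both end in -n yet inflect differently (soundan, ruhewfunovi), so the final letter is not what conditions the rule; the last vowel is.
"sirervin" has last vowel 'i'. The stems whose last vowel is 'i' (nizilif → denizilifen, rommurif → derommurifen, fukwarlis → defukwarlisen) add de- … -en around the stem.
The other patterns: stems whose last vowel is 'a' insert -un- after the first vowel; stems whose last vowel is 'u' add -ovi; stems whose last vowel is 'e' change the last vowel to 'i'.
So sirervin → desirervinen.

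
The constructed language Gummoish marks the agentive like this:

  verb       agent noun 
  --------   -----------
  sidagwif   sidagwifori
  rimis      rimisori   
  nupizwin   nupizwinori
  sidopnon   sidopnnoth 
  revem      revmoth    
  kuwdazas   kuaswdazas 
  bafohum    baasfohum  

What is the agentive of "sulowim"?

"sulowim" has last vowel 'i'. The stems whose last vowel is 'i' (sidagwif → sidagwifori, rimis → rimisori, nupizwin → nupizwinori) add -ori.
So sulowim → sulowimori.

sulowimori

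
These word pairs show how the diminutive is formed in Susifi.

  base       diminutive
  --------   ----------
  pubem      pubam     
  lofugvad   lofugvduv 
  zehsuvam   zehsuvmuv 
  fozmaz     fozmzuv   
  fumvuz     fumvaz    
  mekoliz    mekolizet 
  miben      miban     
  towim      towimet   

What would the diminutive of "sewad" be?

mekoliz and fozmaz both end in -z yet inflect differently (mekolizet, fozmzuv), so the final letter is not what conditions the rule; the last vowel is.
"sewad" has last vowel 'a'. The stems whose last vowel is 'a' (fozmaz → fozmzuv, lofugvad → lofugvduv, zehsuvam → zehsuvmuv) delete the last vowel and add -uv.
The other patterns: stems whose last vowel is 'i' add -et; stems whose last vowel is 'e' or 'u' change the last vowel to 'a'.
So sewad → sewduv.

sewduv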